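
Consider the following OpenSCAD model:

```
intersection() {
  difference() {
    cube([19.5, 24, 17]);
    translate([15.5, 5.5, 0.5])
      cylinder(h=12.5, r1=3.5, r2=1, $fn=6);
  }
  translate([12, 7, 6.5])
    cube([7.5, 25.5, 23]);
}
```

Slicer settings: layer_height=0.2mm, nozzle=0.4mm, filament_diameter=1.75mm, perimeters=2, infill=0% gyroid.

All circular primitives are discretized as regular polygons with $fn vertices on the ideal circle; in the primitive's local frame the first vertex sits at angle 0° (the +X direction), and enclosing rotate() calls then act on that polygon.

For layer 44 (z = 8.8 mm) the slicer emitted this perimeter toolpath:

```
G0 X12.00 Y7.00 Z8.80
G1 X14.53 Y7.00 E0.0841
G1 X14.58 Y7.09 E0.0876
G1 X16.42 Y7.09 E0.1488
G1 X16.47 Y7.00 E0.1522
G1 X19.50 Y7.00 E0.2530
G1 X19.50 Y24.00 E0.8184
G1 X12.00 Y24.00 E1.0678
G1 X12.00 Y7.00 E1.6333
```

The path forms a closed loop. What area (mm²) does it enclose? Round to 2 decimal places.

Apply the shoelace formula to the sequence of (X, Y) vertices; enclosed area = 127.33 mm².

127.33 mm²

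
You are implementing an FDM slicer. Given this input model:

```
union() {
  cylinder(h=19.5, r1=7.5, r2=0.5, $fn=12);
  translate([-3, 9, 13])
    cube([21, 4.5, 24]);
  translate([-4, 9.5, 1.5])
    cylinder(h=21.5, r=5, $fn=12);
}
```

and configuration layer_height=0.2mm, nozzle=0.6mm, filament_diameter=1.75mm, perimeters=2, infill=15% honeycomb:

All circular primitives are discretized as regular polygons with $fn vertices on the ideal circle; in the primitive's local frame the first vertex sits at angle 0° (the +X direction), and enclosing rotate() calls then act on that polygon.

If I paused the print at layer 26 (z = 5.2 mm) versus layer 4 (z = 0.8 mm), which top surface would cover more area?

Layer 26 (z = 5.2): the cone: at t=0.267 of its height the radius interpolates to r₁+(r₂−r₁)t = 5.633, giving a regular 12-gon of that circumradius (area = (12/2)·5.633²·sin(360°/12) = 95.20 mm²); the cube at (-3, 9) is absent (z outside [13, 37]); the r=5 cylinder at (-4, 9.5) contributes a regular 12-gon of circumradius 5 (area = (12/2)·5.000²·sin(360°/12) = 75.00 mm²); Merging all regions: the regions partially overlap — summed areas 170.20 mm² minus the doubly-counted overlap 0.09 mm² gives 170.12 mm² — area = 170.12 mm². So its area = 170.12 mm². Layer 4 (z = 0.8): the cone: at t=0.041 of its height the radius interpolates to r₁+(r₂−r₁)t = 7.213, giving a regular 12-gon of that circumradius (area = (12/2)·7.213²·sin(360°/12) = 156.07 mm²); the cube at (-3, 9) is not intersected at this z (z outside [13, 37]); the cylinder at (-4, 9.5) does not reach this height (z outside [1.5, 23]); Taking the union: only the cone is present, so the union is just that shape — area = 156.07 mm². So its area = 156.07 mm². Layer 26 is larger (170.12 vs 156.07 mm²).

layer 26 (z = 5.2 mm)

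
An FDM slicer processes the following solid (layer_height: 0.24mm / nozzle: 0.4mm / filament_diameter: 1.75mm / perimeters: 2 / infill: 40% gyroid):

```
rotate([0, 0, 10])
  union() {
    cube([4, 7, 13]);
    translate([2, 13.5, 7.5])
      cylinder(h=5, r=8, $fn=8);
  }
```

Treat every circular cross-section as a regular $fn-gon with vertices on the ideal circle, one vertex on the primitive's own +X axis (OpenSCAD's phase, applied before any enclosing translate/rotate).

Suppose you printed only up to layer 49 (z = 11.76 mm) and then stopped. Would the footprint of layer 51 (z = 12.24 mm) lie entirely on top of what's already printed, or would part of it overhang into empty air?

Compare the two slices. At z = 11.76: the 4×7 cube contributes its full rectangle (area 28.00 mm²); the r=8 cylinder at (2, 13.5) contributes a regular 8-gon of circumradius 8 (area = (8/2)·8.000²·sin(360°/8) = 181.02 mm²); Taking the union: the regions partially overlap — summed areas 209.02 mm² minus the doubly-counted overlap 4.34 mm² gives 204.68 mm² — area = 204.68 mm²; (rotated 10° about Z; rotation is an isometry so areas/perimeters/island counts are preserved). At z = 12.24: the cube (footprint 4×7) is included at this height (area 28.00 mm²); the r=8 cylinder at (2, 13.5) gives a regular 8-gon of circumradius 8 (constant along its height) (area = (8/2)·8.000²·sin(360°/8) = 181.02 mm²); Taking the union: the regions partially overlap — summed areas 209.02 mm² minus the doubly-counted overlap 4.34 mm² gives 204.68 mm² — area = 204.68 mm²; (whole slice rotated 10° about Z — lengths, areas and connectivity unchanged). Checking containment: the cross-section at z = 12.24 is a subset of the cross-section at z = 11.76.

entirely on top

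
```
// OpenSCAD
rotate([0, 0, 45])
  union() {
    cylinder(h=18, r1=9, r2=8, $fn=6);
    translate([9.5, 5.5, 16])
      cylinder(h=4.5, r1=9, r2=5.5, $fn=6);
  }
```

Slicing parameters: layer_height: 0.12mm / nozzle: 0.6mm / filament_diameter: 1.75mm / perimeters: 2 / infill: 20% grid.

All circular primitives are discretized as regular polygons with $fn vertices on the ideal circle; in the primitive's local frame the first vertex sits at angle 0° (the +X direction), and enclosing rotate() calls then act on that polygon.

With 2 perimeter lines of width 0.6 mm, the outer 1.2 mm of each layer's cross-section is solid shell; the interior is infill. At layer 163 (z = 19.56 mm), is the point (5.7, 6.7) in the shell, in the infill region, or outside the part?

shell

At z = 19.56 mm: the cone does not reach this height (z outside [0, 18]); the cone at (9.5, 5.5): at t=0.791 of its height the radius interpolates to r₁+(r₂−r₁)t = 6.231, giving a regular 6-gon of that circumradius; Merging all regions: only the cone at (9.5, 5.5) is present, so the union is just that shape — 1 connected region; (rotated 45° about Z; rotation is an isometry so areas/perimeters/island counts are preserved). Overall, the cross-section is a single solid region. Undo the 45° rotation: the query point maps to (8.768, 0.707) in the un-rotated model frame. The nearest boundary edge runs (6.38, 0.10)→(12.62, 0.10); distance from the point to it = 0.60 mm. The point is inside the cross-section, 0.60 mm from the nearest boundary — within the 1.2 mm shell band (2 × 0.6).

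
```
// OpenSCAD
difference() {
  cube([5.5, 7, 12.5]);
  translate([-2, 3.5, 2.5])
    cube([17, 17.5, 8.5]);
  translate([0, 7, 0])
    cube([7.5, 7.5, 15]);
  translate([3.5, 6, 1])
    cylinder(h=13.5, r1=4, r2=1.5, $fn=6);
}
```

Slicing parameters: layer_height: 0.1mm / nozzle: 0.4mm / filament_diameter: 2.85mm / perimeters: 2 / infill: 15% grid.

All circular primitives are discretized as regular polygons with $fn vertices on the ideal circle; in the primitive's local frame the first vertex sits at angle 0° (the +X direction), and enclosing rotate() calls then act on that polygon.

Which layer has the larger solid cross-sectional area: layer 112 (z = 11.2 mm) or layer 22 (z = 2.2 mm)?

Layer 112 (z = 11.2): the cube (footprint 5.5×7) is included at this height (area 38.50 mm²); the cube at (-2, 3.5) is absent (z outside [2.5, 11]); the cube at (0, 7) is present — its section is the full 7.5×7.5 rectangle (area 56.25 mm²); the cone at (3.5, 6): at t=0.756 of its height the radius interpolates to r₁+(r₂−r₁)t = 2.111, giving a regular 6-gon of that circumradius (area = (6/2)·2.111²·sin(360°/6) = 11.58 mm²); After the difference (first − rest): starting from the 5.5×7 cube (38.50 mm²), the 7.5×7.5 cube at (0, 7) misses the remaining region (no effect); the cone at (3.5, 6) partially overlaps it — only the 9.41 mm² overlap (of its 11.58 mm²) is removed, clipping the outline — area = 29.09 mm². So its area = 29.09 mm². Layer 22 (z = 2.2): the cube (footprint 5.5×7) is included at this height (area 38.50 mm²); the cube at (-2, 3.5) does not reach this height (z outside [2.5, 11]); the cube at (0, 7) is present — its section is the full 7.5×7.5 rectangle (area 56.25 mm²); the cone at (3.5, 6) (r1=4→r2=1.5) has section circumradius 3.778 here — a regular 6-gon (area = (6/2)·3.778²·sin(360°/6) = 37.08 mm²); Taking the first minus the rest: starting from the 5.5×7 cube (38.50 mm²), the 7.5×7.5 cube at (0, 7) misses the remaining region (no effect); the cone at (3.5, 6) partially overlaps it — only the 21.16 mm² overlap (of its 37.08 mm²) is removed, clipping the outline — area = 17.34 mm². So its area = 17.34 mm². Layer 112 is larger (29.09 vs 17.34 mm²).

layer 112 (z = 11.2 mm)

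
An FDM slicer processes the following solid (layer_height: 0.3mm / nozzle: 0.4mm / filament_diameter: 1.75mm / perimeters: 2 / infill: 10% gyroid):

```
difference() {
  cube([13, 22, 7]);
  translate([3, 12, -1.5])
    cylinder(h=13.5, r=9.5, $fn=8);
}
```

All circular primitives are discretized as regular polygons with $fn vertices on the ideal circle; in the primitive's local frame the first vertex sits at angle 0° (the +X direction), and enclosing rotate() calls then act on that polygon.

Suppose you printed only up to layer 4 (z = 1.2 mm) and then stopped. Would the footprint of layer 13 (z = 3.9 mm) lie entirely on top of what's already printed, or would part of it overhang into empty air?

entirely on top

Compare the two slices. At z = 1.2: the cube is present — its section is the full 13×22 rectangle (area 286.00 mm²); the r=9.5 cylinder at (3, 12) contributes a regular 8-gon of circumradius 9.5 (area = (8/2)·9.500²·sin(360°/8) = 255.27 mm²); Taking the first minus the rest: starting from the 13×22 cube (286.00 mm²), the r=9.5 cylinder at (3, 12) partially overlaps it — only the 180.90 mm² overlap (of its 255.27 mm²) is removed, clipping the outline — area = 105.10 mm². At z = 3.9: the cube (footprint 13×22) is included at this height (area 286.00 mm²); the r=9.5 cylinder at (3, 12) contributes a regular 8-gon of circumradius 9.5 (area = (8/2)·9.500²·sin(360°/8) = 255.27 mm²); After the difference (first − rest): starting from the 13×22 cube (286.00 mm²), the r=9.5 cylinder at (3, 12) partially overlaps it — only the 180.90 mm² overlap (of its 255.27 mm²) is removed, clipping the outline — area = 105.10 mm². Checking containment: the cross-section at z = 3.9 is a subset of the cross-section at z = 1.2.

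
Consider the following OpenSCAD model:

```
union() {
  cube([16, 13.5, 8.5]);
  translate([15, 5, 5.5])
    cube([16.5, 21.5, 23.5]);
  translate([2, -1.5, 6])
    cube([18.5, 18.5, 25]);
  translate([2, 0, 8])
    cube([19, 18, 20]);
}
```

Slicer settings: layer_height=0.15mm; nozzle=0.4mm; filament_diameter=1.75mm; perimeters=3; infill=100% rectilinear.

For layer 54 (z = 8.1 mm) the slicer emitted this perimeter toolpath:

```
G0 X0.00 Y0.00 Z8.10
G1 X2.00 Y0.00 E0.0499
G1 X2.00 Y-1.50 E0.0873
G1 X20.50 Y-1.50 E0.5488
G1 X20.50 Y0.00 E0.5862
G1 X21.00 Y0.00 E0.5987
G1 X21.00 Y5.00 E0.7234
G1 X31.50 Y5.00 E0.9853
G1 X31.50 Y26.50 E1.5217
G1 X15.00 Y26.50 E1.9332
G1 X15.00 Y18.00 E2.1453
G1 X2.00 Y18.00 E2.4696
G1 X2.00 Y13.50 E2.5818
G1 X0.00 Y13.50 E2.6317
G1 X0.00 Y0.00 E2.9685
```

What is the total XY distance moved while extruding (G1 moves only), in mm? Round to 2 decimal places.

Sum the Euclidean lengths of each G1 segment: total = 119.00 mm.

119.00 mm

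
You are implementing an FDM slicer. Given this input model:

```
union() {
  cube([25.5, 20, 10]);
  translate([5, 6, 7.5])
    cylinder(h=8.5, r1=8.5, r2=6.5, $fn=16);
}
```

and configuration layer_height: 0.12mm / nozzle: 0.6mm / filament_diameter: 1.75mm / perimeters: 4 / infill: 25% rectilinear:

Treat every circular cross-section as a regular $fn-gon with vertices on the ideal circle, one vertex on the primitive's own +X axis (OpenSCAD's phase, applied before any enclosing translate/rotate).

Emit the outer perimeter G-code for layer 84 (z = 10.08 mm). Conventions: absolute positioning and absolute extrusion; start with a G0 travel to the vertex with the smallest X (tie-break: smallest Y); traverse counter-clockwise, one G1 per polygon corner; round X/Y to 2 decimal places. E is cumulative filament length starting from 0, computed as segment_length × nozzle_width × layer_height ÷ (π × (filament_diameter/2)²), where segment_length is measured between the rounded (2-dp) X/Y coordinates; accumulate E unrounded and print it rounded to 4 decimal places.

G0 X-2.89 Y6.00 Z10.08
G1 X-2.29 Y2.98 E0.0922
G1 X-0.58 Y0.42 E0.1843
G1 X1.98 Y-1.29 E0.2765
G1 X5.00 Y-1.89 E0.3686
G1 X8.02 Y-1.29 E0.4608
G1 X10.58 Y0.42 E0.5530
G1 X12.29 Y2.98 E0.6451
G1 X12.89 Y6.00 E0.7373
G1 X12.29 Y9.02 E0.8295
G1 X10.58 Y11.58 E0.9216
G1 X8.02 Y13.29 E1.0138
G1 X5.00 Y13.89 E1.1059
G1 X1.98 Y13.29 E1.1981
G1 X-0.58 Y11.58 E1.2903
G1 X-2.29 Y9.02 E1.3824
G1 X-2.89 Y6.00 E1.4746

At z = 10.08 mm: the cube is absent (z outside [0, 10]); the cone at (5, 6) contributes a regular 16-gon of circumradius 7.893 (interpolated between r1=8.5 and r2=6.5 at t=0.304); Taking the union: only the cone at (5, 6) is present, so the union is just that shape — 1 connected region. The outline is a single polygon with 16 vertices. Extrusion per mm of travel: 0.6 × 0.12 / (π × 0.875²) = 0.029934. Accumulating E over each segment gives final E = 1.4746.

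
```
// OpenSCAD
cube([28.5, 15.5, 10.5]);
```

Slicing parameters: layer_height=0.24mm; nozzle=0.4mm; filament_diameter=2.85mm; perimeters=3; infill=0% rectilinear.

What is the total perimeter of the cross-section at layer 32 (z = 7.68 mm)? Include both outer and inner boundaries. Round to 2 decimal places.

At z = 7.68 mm: the cube (footprint 28.5×15.5) is included at this height (perimeter 88.00 mm). Overall, the cross-section is a single solid region. Total boundary length (outer) = 88.00 mm.

88.00 mm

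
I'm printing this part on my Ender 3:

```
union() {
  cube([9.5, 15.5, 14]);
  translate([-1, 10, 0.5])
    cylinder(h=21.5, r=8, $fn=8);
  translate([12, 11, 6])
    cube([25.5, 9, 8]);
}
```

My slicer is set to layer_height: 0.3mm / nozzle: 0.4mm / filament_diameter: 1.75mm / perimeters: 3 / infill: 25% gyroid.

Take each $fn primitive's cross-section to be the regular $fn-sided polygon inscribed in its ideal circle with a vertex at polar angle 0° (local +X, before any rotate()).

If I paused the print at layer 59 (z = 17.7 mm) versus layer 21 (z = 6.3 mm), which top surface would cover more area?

Layer 59 (z = 17.7): the cube does not reach this height (z outside [0, 14]); the r=8 cylinder at (-1, 10) contributes a regular 8-gon of circumradius 8 (area = (8/2)·8.000²·sin(360°/8) = 181.02 mm²); the cube at (12, 11) is not intersected at this z (z outside [6, 14]); Merging all regions: only the r=8 cylinder at (-1, 10) is present, so the union is just that shape — area = 181.02 mm². So its area = 181.02 mm². Layer 21 (z = 6.3): the cube is present — its section is the full 9.5×15.5 rectangle (area 147.25 mm²); the cylinder at (-1, 10): section is a regular 8-gon, circumradius r=8 (area = (8/2)·8.000²·sin(360°/8) = 181.02 mm²); the 25.5×9 cube at (12, 11) contributes its full rectangle (area 229.50 mm²); Taking the union: the regions partially overlap — summed areas 557.77 mm² minus the doubly-counted overlap 69.70 mm² gives 488.07 mm² — area = 488.07 mm². So its area = 488.07 mm². Layer 21 is larger (488.07 vs 181.02 mm²).

layer 21 (z = 6.3 mm)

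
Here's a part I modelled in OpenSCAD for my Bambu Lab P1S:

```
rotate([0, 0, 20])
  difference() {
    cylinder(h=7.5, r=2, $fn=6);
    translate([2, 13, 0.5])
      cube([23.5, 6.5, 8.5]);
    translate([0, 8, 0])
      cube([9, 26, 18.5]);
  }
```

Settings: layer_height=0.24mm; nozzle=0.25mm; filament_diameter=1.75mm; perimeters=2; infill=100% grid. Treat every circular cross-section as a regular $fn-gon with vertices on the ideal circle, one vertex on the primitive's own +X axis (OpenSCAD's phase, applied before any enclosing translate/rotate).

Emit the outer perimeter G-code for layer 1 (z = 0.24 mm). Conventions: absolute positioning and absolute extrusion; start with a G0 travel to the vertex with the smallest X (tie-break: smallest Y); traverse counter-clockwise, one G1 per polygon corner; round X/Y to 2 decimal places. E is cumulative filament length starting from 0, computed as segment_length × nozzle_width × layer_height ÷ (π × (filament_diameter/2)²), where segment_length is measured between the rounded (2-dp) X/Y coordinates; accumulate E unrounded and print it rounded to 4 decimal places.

At z = 0.24 mm: the r=2 cylinder contributes a regular 6-gon of circumradius 2; the cube at (2, 13) is absent (z outside [0.5, 9]); the 9×26 cube at (0, 8) contributes its full rectangle; Subtracting the remaining from the first: starting from the r=2 cylinder, the 9×26 cube at (0, 8) misses the remaining region (no effect) — 1 connected region; (rotated 20° about Z; rotation is an isometry so areas/perimeters/island counts are preserved). The outline is a single polygon with 6 vertices. Extrusion per mm of travel: 0.25 × 0.24 / (π × 0.875²) = 0.024945. Accumulating E over each segment gives final E = 0.2994.

G0 X-1.88 Y-0.68 Z0.24
G1 X-0.35 Y-1.97 E0.0499
G1 X1.53 Y-1.29 E0.0998
G1 X1.88 Y0.68 E0.1497
G1 X0.35 Y1.97 E0.1996
G1 X-1.53 Y1.29 E0.2495
G1 X-1.88 Y-0.68 E0.2994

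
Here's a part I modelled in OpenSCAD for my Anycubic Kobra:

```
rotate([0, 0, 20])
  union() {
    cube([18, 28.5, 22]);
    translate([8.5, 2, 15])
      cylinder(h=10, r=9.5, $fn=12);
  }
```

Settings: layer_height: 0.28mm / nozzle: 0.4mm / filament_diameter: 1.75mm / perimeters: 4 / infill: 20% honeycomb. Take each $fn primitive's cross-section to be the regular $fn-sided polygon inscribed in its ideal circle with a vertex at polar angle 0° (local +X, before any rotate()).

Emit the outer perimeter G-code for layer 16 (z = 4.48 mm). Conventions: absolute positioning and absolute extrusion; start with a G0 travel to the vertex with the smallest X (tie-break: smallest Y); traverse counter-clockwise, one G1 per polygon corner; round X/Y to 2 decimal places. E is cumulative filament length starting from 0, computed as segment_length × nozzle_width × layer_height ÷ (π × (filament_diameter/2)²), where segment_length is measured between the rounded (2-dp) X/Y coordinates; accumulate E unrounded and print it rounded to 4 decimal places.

At z = 4.48 mm: the cube is present — its section is the full 18×28.5 rectangle; the cylinder at (8.5, 2) does not reach this height (z outside [15, 25]); Taking the union: only the 18×28.5 cube is present, so the union is just that shape — 1 connected region; (rotated 20° about Z; rotation is an isometry so areas/perimeters/island counts are preserved). The outline is a single polygon with 4 vertices. Extrusion per mm of travel: 0.4 × 0.28 / (π × 0.875²) = 0.046564. Accumulating E over each segment gives final E = 4.3304.

G0 X-9.75 Y26.78 Z4.48
G1 X0.00 Y0.00 E1.3271
G1 X16.91 Y6.16 E2.1651
G1 X7.17 Y32.94 E3.4920
G1 X-9.75 Y26.78 E4.3304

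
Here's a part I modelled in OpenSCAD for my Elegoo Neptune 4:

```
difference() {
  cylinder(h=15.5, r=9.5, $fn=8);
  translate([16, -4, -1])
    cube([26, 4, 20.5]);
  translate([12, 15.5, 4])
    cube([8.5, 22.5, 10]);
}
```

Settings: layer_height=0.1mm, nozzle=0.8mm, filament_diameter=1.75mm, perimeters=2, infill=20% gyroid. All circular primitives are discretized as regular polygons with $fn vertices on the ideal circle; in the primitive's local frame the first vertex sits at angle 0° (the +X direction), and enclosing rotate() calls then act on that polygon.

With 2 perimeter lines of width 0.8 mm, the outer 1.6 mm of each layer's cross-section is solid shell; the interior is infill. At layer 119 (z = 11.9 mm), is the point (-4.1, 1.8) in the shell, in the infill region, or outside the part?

infill

At z = 11.9 mm: the r=9.5 cylinder contributes a regular 8-gon of circumradius 9.5; the cube at (16, -4) (footprint 26×4) is included at this height; the cube at (12, 15.5) (footprint 8.5×22.5) is included at this height; After the difference (first − rest): starting from the r=9.5 cylinder, the 26×4 cube at (16, -4) misses the remaining region (no effect); the 8.5×22.5 cube at (12, 15.5) misses the remaining region (no effect) — 1 connected region. Overall, the cross-section is a single solid region. The nearest boundary edge runs (-9.50, 0.00)→(-6.72, 6.72); distance from the point to it = 4.30 mm. The point is inside the cross-section and 4.30 mm from the nearest boundary — more than the 1.6 mm shell width (2 × 0.8), so it's in the infill interior.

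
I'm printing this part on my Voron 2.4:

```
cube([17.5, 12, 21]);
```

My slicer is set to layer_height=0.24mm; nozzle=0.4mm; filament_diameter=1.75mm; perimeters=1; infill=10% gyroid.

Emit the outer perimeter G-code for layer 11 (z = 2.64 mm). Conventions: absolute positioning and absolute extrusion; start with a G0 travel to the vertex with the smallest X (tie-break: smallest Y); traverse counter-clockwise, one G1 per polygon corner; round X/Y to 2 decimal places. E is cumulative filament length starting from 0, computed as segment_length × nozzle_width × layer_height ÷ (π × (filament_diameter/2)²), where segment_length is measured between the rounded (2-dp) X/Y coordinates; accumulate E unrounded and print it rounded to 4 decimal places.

At z = 2.64 mm: the 17.5×12 cube contributes its full rectangle. The outline is a single polygon with 4 vertices. Extrusion per mm of travel: 0.4 × 0.24 / (π × 0.875²) = 0.039912. Accumulating E over each segment gives final E = 2.3548.

G0 X0.00 Y0.00 Z2.64
G1 X17.50 Y0.00 E0.6985
G1 X17.50 Y12.00 E1.1774
G1 X0.00 Y12.00 E1.8759
G1 X0.00 Y0.00 E2.3548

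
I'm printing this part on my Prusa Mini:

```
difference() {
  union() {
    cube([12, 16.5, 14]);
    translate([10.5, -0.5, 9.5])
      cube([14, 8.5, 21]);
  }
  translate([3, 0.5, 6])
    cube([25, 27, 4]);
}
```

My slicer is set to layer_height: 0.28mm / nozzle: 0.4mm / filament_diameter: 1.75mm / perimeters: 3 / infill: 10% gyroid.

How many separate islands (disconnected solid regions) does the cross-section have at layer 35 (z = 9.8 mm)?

1

At z = 9.8 mm: the cube is present — its section is the full 12×16.5 rectangle; the cube at (10.5, -0.5) (footprint 14×8.5) is included at this height; Merging all regions: the regions partially overlap (shared area 12.00 mm²), so overlapping operands fuse into one piece — 1 connected region; the 25×27 cube at (3, 0.5) contributes its full rectangle; After the difference (first − rest): starting from that combined region, the 25×27 cube at (3, 0.5) partially overlaps it — only the 237.75 mm² overlap (of its 675.00 mm²) is removed, clipping the outline — 1 connected region. Overall, the cross-section is a single solid region. Island count = 1.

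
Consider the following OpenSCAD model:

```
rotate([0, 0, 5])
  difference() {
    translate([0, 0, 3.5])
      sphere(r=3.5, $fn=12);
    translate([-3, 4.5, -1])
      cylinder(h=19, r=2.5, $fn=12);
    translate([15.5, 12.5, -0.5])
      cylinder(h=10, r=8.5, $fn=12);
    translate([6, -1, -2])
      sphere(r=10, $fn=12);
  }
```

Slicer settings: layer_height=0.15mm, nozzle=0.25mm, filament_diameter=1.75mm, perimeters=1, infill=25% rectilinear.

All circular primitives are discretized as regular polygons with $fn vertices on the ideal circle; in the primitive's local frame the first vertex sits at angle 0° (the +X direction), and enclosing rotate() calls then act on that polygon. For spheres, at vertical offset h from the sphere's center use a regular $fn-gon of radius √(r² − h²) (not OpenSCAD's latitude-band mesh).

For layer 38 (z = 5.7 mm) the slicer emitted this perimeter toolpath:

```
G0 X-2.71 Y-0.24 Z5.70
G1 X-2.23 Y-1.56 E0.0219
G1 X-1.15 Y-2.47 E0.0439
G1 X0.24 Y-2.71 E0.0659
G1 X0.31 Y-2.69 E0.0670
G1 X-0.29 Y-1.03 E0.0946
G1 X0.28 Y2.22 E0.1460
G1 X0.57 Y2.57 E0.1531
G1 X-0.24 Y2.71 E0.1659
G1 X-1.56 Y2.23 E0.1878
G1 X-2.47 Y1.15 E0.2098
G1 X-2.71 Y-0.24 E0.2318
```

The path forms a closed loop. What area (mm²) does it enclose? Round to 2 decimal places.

11.29 mm²

Apply the shoelace formula to the sequence of (X, Y) vertices; enclosed area = 11.29 mm².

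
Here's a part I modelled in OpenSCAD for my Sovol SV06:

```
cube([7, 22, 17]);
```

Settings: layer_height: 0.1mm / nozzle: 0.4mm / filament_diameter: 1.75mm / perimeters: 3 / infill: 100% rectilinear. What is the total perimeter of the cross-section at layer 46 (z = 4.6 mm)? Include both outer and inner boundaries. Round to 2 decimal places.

At z = 4.6 mm: the cube is present — its section is the full 7×22 rectangle (perimeter 58.00 mm). Overall, the cross-section is a single solid region. Total boundary length (outer) = 58.00 mm.

58.00 mm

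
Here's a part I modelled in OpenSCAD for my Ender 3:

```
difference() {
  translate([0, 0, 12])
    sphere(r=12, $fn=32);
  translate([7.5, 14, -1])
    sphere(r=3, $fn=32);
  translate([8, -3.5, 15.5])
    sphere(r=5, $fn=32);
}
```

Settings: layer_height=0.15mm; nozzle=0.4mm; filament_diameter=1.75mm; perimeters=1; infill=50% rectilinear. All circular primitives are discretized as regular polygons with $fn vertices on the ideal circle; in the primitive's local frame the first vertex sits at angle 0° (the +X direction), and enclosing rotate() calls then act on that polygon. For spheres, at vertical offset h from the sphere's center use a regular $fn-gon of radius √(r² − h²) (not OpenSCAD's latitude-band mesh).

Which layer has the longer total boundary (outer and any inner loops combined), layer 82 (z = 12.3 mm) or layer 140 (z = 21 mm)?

Layer 82 (z = 12.3): the r=12 sphere slices to a regular 32-gon of circumradius 11.996 (√(r²−h²) with h=0.3 from center) (perimeter = 2·32·11.996·sin(180°/32) = 75.25 mm); the sphere at (7.5, 14) does not reach this height (|z−center|=13.300 > r=3); the r=5 sphere at (8, -3.5) contributes a regular 32-gon of circumradius √(5²−3.2²) = 3.842 (perimeter = 2·32·3.842·sin(180°/32) = 24.10 mm); After the difference (first − rest): starting from the r=12 sphere, the r=5 sphere at (8, -3.5) partially overlaps it — only the 44.07 mm² overlap (of its 46.07 mm²) is removed, clipping the outline — boundary = 89.49 mm. So its perimeter = 89.49 mm. Layer 140 (z = 21): the r=12 sphere contributes a regular 32-gon of circumradius √(12²−9²) = 7.937 (perimeter = 2·32·7.937·sin(180°/32) = 49.79 mm); the sphere at (7.5, 14) is not intersected at this z (|z−center|=22.000 > r=3); the sphere at (8, -3.5) is not intersected at this z (|z−center|=5.500 > r=5); Taking the first minus the rest: none of the subtracted shapes is present at this height, so the r=12 sphere is unchanged — boundary = 49.79 mm. So its perimeter = 49.79 mm. Layer 82 is larger (89.49 vs 49.79 mm).

layer 82 (z = 12.3 mm)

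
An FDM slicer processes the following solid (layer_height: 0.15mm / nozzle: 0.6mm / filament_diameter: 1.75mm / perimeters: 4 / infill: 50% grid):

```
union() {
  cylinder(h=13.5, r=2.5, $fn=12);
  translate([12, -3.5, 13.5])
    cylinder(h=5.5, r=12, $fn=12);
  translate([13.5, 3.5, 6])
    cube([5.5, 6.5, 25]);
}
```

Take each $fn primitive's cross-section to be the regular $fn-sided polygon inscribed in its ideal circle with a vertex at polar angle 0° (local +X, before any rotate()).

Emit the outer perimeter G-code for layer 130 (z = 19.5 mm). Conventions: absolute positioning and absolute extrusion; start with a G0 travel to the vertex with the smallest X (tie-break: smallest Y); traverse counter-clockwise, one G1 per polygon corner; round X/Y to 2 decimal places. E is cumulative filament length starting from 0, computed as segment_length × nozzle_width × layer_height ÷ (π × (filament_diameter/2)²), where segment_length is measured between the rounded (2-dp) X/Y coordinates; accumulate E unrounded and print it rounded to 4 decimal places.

G0 X13.50 Y3.50 Z19.50
G1 X19.00 Y3.50 E0.2058
G1 X19.00 Y10.00 E0.4490
G1 X13.50 Y10.00 E0.6548
G1 X13.50 Y3.50 E0.8980

At z = 19.5 mm: the cylinder is absent (z outside [0, 13.5]); the cylinder at (12, -3.5) is absent (z outside [13.5, 19]); the cube at (13.5, 3.5) is present — its section is the full 5.5×6.5 rectangle; Combining (union): only the 5.5×6.5 cube at (13.5, 3.5) is present, so the union is just that shape — 1 connected region. The outline is a single polygon with 4 vertices. Extrusion per mm of travel: 0.6 × 0.15 / (π × 0.875²) = 0.037418. Accumulating E over each segment gives final E = 0.8980.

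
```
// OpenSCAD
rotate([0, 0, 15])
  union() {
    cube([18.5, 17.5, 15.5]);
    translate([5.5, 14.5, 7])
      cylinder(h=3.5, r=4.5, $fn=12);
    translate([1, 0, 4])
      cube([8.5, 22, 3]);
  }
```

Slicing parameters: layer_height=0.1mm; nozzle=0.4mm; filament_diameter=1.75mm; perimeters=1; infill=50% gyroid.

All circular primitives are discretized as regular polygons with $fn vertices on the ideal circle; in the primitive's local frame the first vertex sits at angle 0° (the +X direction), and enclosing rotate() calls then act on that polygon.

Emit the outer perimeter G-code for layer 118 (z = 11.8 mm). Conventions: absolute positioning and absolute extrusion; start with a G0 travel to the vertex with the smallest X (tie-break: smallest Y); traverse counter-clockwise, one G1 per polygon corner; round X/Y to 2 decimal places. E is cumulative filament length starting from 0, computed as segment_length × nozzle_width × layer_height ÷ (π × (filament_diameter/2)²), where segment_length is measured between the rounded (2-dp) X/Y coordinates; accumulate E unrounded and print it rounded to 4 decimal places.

G0 X-4.53 Y16.90 Z11.80
G1 X0.00 Y0.00 E0.2910
G1 X17.87 Y4.79 E0.5986
G1 X13.34 Y21.69 E0.8896
G1 X-4.53 Y16.90 E1.1973

At z = 11.8 mm: the 18.5×17.5 cube contributes its full rectangle; the cylinder at (5.5, 14.5) does not reach this height (z outside [7, 10.5]); the cube at (1, 0) is not intersected at this z (z outside [4, 7]); Combining (union): only the 18.5×17.5 cube is present, so the union is just that shape — 1 connected region; (whole slice rotated 15° about Z — lengths, areas and connectivity unchanged). The outline is a single polygon with 4 vertices. Extrusion per mm of travel: 0.4 × 0.1 / (π × 0.875²) = 0.016630. Accumulating E over each segment gives final E = 1.1973.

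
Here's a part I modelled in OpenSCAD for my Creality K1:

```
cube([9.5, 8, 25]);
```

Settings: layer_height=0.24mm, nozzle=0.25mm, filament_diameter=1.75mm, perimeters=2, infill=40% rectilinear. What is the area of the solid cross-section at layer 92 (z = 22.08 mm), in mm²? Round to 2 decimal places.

76.00 mm²

At z = 22.08 mm: the cube (footprint 9.5×8) is included at this height (area 76.00 mm²). Overall, the cross-section is a single solid region. Net area = 76.00 mm².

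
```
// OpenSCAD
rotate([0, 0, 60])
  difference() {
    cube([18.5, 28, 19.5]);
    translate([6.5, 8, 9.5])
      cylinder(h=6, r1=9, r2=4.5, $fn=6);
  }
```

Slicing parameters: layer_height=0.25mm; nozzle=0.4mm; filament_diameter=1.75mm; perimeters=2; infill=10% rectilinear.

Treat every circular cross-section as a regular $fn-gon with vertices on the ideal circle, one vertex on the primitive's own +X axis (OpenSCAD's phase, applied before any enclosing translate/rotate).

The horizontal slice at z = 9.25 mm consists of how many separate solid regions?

1

At z = 9.25 mm: the 18.5×28 cube contributes its full rectangle; the cone at (6.5, 8) is not intersected at this z (z outside [9.5, 15.5]); After the difference (first − rest): none of the subtracted shapes is present at this height, so the 18.5×28 cube is unchanged — 1 connected region; (rotated 60° about Z; rotation is an isometry so areas/perimeters/island counts are preserved). The result has 1 disconnected region.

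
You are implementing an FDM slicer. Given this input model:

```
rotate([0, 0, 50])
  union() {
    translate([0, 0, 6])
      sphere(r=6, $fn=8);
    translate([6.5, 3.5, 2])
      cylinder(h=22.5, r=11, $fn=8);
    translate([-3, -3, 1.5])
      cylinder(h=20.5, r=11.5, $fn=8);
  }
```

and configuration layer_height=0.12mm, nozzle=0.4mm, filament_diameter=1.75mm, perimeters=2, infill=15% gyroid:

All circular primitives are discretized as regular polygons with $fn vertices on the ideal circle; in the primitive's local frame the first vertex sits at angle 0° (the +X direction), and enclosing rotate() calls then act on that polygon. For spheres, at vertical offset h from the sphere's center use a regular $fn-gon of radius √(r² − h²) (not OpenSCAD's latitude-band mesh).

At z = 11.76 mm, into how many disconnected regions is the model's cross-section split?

1

At z = 11.76 mm: the sphere: section is a regular 8-gon, circumradius = √(r²−h²) = √(6²−5.76²) = 1.680; the r=11 cylinder at (6.5, 3.5) contributes a regular 8-gon of circumradius 11; the cylinder at (-3, -3): section is a regular 8-gon, circumradius r=11.5; Combining (union): the regions partially overlap (shared area 132.49 mm²), so overlapping operands fuse into one piece — 1 connected region; (rotated 50° about Z; rotation is an isometry so areas/perimeters/island counts are preserved). The result has 1 disconnected region.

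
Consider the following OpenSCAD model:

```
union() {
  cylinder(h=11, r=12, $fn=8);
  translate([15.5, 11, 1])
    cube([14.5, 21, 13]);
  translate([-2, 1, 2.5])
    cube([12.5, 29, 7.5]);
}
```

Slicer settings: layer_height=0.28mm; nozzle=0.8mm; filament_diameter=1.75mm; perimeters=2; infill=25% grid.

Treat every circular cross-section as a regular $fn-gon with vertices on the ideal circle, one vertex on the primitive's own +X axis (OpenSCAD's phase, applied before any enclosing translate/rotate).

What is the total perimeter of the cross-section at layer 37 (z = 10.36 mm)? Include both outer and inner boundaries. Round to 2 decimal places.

144.48 mm

At z = 10.36 mm: the cylinder: section is a regular 8-gon, circumradius r=12 (perimeter = 2·8·12.000·sin(180°/8) = 73.48 mm); the cube at (15.5, 11) (footprint 14.5×21) is included at this height (perimeter 71.00 mm); the cube at (-2, 1) is not intersected at this z (z outside [2.5, 10]); Combining (union): the 2 present regions are separate (no shared area or edge), so areas and boundary lengths simply add and each stays a separate island — boundary = 144.48 mm. Overall, the cross-section has 2 separate islands. Total boundary length (outer) = 144.48 mm.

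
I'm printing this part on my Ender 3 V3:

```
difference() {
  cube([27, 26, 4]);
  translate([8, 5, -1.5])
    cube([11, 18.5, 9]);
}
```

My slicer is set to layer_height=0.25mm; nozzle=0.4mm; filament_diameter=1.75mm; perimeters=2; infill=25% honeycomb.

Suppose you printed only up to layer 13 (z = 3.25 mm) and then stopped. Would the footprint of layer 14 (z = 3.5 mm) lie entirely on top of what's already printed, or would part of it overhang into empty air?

Compare the two slices. At z = 3.25: the cube is present — its section is the full 27×26 rectangle (area 702.00 mm²); the 11×18.5 cube at (8, 5) contributes its full rectangle (area 203.50 mm²); Taking the first minus the rest: starting from the 27×26 cube (702.00 mm²), the 11×18.5 cube at (8, 5) lies wholly inside it (removes its full 203.50 mm² and its 59.00 mm outline becomes a hole wall) — area = 498.50 mm². At z = 3.5: the cube is present — its section is the full 27×26 rectangle (area 702.00 mm²); the 11×18.5 cube at (8, 5) contributes its full rectangle (area 203.50 mm²); After the difference (first − rest): starting from the 27×26 cube (702.00 mm²), the 11×18.5 cube at (8, 5) lies wholly inside it (removes its full 203.50 mm² and its 59.00 mm outline becomes a hole wall) — area = 498.50 mm². Checking containment: the cross-section at z = 3.5 is a subset of the cross-section at z = 3.25.

entirely on top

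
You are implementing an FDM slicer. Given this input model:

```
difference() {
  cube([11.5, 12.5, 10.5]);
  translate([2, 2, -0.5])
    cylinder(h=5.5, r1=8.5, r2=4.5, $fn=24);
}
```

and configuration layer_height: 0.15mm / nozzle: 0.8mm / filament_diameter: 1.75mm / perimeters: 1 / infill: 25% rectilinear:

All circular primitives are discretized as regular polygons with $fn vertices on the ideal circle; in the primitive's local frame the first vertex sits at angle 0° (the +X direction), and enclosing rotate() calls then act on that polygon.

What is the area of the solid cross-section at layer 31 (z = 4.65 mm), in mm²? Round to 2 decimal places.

At z = 4.65 mm: the cube (footprint 11.5×12.5) is included at this height (area 143.75 mm²); the cone at (2, 2) (r1=8.5→r2=4.5) has section circumradius 4.755 here — a regular 24-gon (area = (24/2)·4.755²·sin(360°/24) = 70.21 mm²); After the difference (first − rest): starting from the 11.5×12.5 cube (143.75 mm²), the cone at (2, 2) partially overlaps it — only the 39.88 mm² overlap (of its 70.21 mm²) is removed, clipping the outline — area = 103.87 mm². Overall, the cross-section is a single solid region. Net area = 103.87 mm².

103.87 mm²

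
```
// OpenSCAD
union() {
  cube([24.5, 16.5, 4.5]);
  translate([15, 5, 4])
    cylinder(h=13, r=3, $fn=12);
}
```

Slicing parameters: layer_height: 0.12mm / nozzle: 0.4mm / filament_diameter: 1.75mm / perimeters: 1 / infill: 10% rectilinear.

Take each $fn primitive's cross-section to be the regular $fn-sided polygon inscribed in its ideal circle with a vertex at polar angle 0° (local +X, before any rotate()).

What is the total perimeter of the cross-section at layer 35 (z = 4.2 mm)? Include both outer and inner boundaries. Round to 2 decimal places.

At z = 4.2 mm: the cube is present — its section is the full 24.5×16.5 rectangle (perimeter 82.00 mm); the cylinder at (15, 5): section is a regular 12-gon, circumradius r=3 (perimeter = 2·12·3.000·sin(180°/12) = 18.63 mm); Combining (union): the r=3 cylinder at (15, 5) lies entirely inside the 24.5×16.5 cube, so the union is just the 24.5×16.5 cube — boundary = 82.00 mm. Overall, the cross-section is a single solid region. Total boundary length (outer) = 82.00 mm.

82.00 mm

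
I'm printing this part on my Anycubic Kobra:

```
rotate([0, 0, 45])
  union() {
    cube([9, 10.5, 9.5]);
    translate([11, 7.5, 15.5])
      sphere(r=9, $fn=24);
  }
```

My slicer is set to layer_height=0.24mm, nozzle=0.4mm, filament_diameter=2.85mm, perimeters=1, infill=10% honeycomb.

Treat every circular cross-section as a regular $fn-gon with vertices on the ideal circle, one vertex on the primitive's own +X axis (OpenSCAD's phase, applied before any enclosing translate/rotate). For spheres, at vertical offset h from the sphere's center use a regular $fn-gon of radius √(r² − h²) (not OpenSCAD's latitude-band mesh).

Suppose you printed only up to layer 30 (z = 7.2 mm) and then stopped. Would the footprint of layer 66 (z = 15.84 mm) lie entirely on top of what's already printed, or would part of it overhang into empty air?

part overhangs

Compare the two slices. At z = 7.2: the cube is present — its section is the full 9×10.5 rectangle (area 94.50 mm²); the r=9 sphere at (11, 7.5) slices to a regular 24-gon of circumradius 3.480 (√(r²−h²) with h=8.3 from center) (area = (24/2)·3.480²·sin(360°/24) = 37.61 mm²); Combining (union): the regions partially overlap — summed areas 132.11 mm² minus the doubly-counted overlap 5.78 mm² gives 126.33 mm² — area = 126.33 mm²; (rotated 45° about Z; rotation is an isometry so areas/perimeters/island counts are preserved). At z = 15.84: the cube does not reach this height (z outside [0, 9.5]); the r=9 sphere at (11, 7.5) slices to a regular 24-gon of circumradius 8.994 (√(r²−h²) with h=0.34 from center) (area = (24/2)·8.994²·sin(360°/24) = 251.21 mm²); Combining (union): only the r=9 sphere at (11, 7.5) is present, so the union is just that shape — area = 251.21 mm²; (whole slice rotated 45° about Z — lengths, areas and connectivity unchanged). Checking containment: at z = 15.84 the cross-section extends beyond the z = 7.2 cross-section by about 156.03 mm².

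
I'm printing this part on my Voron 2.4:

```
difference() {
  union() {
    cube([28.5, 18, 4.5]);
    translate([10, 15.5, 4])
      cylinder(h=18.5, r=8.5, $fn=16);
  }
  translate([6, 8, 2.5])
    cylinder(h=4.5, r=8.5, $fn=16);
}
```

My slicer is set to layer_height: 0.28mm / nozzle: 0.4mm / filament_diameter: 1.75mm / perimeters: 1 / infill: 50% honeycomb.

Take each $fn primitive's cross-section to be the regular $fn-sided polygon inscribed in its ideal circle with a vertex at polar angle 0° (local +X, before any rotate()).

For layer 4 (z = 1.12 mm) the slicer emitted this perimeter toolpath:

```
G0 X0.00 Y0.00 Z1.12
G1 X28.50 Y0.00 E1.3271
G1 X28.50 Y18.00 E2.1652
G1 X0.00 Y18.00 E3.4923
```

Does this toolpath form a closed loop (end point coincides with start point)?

no

Start point (G0): (0.00, 0.00). End point (last G1): the path does not return to the start — open.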